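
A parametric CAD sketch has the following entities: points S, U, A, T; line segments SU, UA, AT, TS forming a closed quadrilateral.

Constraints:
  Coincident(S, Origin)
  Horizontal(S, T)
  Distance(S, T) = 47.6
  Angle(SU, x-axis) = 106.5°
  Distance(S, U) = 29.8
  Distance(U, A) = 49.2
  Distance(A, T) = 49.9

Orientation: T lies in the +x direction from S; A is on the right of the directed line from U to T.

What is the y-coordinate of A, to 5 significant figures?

-19.567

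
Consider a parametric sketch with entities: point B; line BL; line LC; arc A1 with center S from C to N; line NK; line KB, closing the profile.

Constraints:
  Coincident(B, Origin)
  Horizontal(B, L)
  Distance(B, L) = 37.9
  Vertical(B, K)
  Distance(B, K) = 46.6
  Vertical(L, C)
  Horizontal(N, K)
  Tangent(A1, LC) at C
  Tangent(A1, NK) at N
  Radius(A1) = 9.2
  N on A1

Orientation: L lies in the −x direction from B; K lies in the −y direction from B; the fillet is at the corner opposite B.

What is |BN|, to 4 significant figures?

54.73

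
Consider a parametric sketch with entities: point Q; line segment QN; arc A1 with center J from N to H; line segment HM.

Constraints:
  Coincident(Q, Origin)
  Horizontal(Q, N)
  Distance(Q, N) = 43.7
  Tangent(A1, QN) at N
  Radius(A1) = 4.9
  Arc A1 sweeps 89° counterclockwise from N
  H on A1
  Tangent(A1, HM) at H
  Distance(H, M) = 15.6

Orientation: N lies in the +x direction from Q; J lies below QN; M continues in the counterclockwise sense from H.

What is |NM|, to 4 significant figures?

21.06

Q is at the origin; QN is horizontal with |QN| = 43.7 and N on the +x side, so N = (43.70, 0.000). The tangent condition forces JN to be normal to QN, so J = N + (0, -4.9) = (43.70, -4.900). On A1, N sits at bearing 90° from J; an 89° counterclockwise sweep puts H at bearing 179°, so H = J + 4.9·(cos 179°, sin 179°) = (38.80, -4.814). A1 meets HM tangentially, so JH is at right angles to HM, so HM runs along (−sin 179°, cos 179°); with |HM| = 15.6, M = (38.53, -20.41). Then |NM| = |M − N| = 21.06.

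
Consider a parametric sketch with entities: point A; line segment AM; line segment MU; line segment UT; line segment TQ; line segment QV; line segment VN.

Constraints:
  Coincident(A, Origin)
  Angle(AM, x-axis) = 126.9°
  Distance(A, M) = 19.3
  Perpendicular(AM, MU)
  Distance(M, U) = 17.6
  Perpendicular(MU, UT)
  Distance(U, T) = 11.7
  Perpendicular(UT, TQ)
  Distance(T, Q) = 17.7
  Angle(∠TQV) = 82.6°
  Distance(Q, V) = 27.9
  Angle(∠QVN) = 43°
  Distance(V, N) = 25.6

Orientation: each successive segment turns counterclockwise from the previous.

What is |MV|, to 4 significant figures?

16.35

UT is perpendicular to TQ, so TQ runs at 36.90°; with |TQ| = 17.7, Q = (-4.483, 6.138). ∠TQV = 82.6° gives QV at 134.3° from the x-axis; with |QV| = 27.9, V = (-23.97, 26.11). Then |MV| = |V − M| = 16.35.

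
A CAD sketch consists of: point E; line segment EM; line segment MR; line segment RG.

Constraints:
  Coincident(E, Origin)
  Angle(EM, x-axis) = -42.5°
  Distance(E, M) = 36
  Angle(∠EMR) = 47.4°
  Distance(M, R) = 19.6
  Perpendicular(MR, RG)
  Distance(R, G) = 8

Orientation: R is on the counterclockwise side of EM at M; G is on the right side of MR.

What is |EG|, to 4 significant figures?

34.83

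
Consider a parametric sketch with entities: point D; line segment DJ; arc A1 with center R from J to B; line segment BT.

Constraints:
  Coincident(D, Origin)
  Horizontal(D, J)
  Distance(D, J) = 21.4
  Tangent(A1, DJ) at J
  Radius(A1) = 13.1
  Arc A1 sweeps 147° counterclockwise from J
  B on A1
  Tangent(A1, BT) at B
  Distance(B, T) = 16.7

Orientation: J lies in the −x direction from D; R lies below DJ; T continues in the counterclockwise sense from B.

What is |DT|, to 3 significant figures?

36.2

D is at the origin; D and J share the same y with |DJ| = 21.4 and J on the −x side, so J = (-21.4, 0.00). A1 meets DJ tangentially, so RJ is at right angles to DJ, so R = J + (0, -13.1) = (-21.4, -13.1). On A1, J sits at bearing 90° from R; a 147° counterclockwise sweep puts B at bearing 237°, so B = R + 13.1·(cos 237°, sin 237°) = (-28.5, -24.1). Tangency of A1 to BT means the radius RB is perpendicular to BT, so BT runs along (−sin 237°, cos 237°); with |BT| = 16.7, T = (-14.5, -33.2). Then |DT| = |T − D| = 36.2.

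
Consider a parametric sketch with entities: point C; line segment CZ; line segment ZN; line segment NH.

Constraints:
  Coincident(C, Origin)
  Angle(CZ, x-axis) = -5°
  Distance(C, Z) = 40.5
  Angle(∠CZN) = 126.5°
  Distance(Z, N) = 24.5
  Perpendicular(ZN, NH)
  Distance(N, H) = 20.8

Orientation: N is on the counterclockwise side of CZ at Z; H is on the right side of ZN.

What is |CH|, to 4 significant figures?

72.17

C is at the origin; CZ runs at -5.0° with length 40.5, so Z = 40.5·(cos -5.0°, sin -5.0°) = (40.35, -3.530). ∠CZN = 126.5°, so ZN runs at -5.0° + (180° − 126.5°) = 48.50° from the x-axis; with |ZN| = 24.5, N = Z + 24.5·(cos 48.50°, sin 48.50°) = (56.58, 14.82). ZN is perpendicular to NH; with |NH| = 20.8 on the right of ZN, H = N + 20.8·(0.7490, -0.6626) = (72.16, 1.037). Then |CH| = |H − C| = 72.17.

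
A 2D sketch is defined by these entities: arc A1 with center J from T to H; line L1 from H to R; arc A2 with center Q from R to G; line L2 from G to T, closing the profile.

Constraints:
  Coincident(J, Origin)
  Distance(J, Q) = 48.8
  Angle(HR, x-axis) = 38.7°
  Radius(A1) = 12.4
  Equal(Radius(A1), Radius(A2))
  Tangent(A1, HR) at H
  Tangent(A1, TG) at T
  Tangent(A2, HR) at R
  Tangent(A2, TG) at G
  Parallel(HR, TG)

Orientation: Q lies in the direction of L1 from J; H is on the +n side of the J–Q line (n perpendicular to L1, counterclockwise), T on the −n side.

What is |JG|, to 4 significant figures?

50.35

Tangency of A1 to both parallel lines with radius 12.4 puts H and T at J ± 12.4·n: H = (-7.753, 9.677), T = (7.753, -9.677). Equal radii place R and G the same way about Q: R = Q + 12.4·n = (30.33, 40.19), G = Q − 12.4·n = (45.84, 20.83). Then |JG| = |G − J| = 50.35.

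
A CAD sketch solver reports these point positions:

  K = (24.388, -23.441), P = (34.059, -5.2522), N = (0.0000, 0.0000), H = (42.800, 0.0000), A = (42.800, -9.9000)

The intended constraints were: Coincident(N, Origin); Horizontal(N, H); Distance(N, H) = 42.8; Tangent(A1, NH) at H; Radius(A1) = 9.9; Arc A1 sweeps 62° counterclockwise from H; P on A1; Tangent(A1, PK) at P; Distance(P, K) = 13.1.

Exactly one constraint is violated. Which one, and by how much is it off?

Distance(P, K) = 13.1 — off by 7.50.

N = (0.00, 0.00) ✓; N.y = 0.00, H.y = 0.00 ✓; |NH| = 42.80 ✓; ∠(AH, HN) = 90.00° ✓; |AH| = 9.900 ✓; bearing(A→P) − bearing(A→H) = 62.00° ✓; |AP| = 9.900 ✓; ∠(AP, PK) = 90.00° ✓; |PK| = 20.60 ✗.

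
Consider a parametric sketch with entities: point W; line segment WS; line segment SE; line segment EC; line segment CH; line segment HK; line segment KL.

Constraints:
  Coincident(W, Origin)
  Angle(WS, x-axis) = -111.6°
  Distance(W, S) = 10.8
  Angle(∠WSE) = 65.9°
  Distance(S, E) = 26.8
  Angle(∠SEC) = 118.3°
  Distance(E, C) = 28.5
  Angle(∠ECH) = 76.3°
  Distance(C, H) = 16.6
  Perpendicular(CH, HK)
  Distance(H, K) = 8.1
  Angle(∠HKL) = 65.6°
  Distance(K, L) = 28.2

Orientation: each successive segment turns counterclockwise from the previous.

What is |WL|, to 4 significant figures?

48.44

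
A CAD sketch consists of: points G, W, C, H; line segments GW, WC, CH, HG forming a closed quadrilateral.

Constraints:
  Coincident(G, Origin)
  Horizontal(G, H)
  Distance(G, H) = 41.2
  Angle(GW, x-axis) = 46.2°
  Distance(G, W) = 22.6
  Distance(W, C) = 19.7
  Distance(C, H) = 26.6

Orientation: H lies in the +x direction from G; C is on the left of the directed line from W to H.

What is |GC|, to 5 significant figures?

41.730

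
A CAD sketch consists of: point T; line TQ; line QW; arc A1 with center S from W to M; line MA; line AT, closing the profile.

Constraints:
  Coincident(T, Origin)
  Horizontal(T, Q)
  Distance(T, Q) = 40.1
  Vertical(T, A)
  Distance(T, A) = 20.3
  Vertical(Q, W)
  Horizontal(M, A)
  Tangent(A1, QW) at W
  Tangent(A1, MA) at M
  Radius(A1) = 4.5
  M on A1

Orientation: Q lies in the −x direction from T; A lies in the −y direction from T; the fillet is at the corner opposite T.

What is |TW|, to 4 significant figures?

43.10

T is at the origin; TQ is horizontal with |TQ| = 40.1 and Q on the −x side, so Q = (-40.10, 0.000). T and A share the same x with |TA| = 20.3 and A on the −y side, so A = (0.000, -20.30). The virtual corner opposite T is at (-40.10, -20.30). The tangent condition forces SW to be normal to QW and the tangent condition forces SM to be normal to MA, with radius 4.5, so the center S sits 4.5 in from both sides at S = (-35.60, -15.80). That places the tangent points at W = (-40.10, -15.80) on QW and M = (-35.60, -20.30) on MA. Then |TW| = |W − T| = 43.10.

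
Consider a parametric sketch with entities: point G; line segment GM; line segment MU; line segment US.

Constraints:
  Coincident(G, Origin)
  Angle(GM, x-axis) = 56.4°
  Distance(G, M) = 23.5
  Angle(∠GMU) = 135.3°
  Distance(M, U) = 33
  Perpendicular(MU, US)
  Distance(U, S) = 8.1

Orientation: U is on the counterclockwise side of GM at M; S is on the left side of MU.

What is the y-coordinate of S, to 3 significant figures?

50.4

G is at the origin; GM runs at 56.4° with length 23.5, so M = 23.5·(cos 56.4°, sin 56.4°) = (13.0, 19.6). ∠GMU = 135.3°, so MU runs at 56.4° + (180° − 135.3°) = 101° from the x-axis; with |MU| = 33.0, U = M + 33.0·(cos 101°, sin 101°) = (6.65, 52.0). MU is perpendicular to US; with |US| = 8.1 on the left of MU, S = U + 8.1·(-0.981, -0.193) = (-1.30, 50.4). So S.y = 50.4.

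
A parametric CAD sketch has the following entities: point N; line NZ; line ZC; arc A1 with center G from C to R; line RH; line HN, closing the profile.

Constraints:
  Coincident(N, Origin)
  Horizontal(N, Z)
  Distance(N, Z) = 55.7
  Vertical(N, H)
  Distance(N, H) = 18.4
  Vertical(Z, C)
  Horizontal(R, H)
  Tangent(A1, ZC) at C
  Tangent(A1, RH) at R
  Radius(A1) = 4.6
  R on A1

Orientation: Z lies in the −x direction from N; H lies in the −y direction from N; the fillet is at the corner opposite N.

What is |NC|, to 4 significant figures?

57.38

The virtual corner opposite N is at (-55.70, -18.40). The tangent condition forces GC to be normal to ZC and since A1 is tangent to RH there, GR ⟂ RH, with radius 4.6, so the center G sits 4.6 in from both sides at G = (-51.10, -13.80). That places the tangent points at C = (-55.70, -13.80) on ZC and R = (-51.10, -18.40) on RH. Then |NC| = |C − N| = 57.38.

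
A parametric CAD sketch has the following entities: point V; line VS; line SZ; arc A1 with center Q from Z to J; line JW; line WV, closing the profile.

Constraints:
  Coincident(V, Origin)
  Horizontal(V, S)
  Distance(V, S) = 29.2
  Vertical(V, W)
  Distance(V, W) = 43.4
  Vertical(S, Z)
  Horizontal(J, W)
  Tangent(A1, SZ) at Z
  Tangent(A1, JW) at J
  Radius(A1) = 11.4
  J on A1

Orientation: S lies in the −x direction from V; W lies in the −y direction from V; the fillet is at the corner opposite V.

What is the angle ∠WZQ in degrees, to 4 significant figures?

21.33°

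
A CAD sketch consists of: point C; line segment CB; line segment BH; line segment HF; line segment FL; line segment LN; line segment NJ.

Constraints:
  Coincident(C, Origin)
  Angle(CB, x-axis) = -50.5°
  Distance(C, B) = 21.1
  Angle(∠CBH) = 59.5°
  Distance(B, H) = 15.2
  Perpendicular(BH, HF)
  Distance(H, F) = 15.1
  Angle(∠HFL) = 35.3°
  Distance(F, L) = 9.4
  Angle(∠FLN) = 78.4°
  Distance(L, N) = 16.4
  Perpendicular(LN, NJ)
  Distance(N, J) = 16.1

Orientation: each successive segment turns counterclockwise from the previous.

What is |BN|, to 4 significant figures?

24.80

∠HFL = 35.3° gives FL at -55.30° from the x-axis; with |FL| = 9.4, L = (9.782, -4.562). ∠FLN = 78.4° gives LN at 46.30° from the x-axis; with |LN| = 16.4, N = (21.11, 7.295). Then |BN| = |N − B| = 24.80.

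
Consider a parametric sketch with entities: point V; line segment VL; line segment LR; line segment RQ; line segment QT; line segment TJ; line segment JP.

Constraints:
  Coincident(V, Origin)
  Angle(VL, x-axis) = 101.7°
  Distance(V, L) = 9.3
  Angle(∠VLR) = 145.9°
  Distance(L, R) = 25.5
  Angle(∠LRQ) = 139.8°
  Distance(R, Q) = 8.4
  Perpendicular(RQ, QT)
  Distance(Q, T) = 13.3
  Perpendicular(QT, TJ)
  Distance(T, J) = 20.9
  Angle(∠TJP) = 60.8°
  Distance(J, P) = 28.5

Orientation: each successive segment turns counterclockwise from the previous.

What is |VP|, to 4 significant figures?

43.77

V is at the origin; VL runs at 101.7° with length 9.3, so L = (-1.886, 9.107). ∠VLR = 145.9° gives LR at 135.8° from the x-axis; with |LR| = 25.5, R = (-20.17, 26.88). ∠LRQ = 139.8° gives RQ at 176.0° from the x-axis; with |RQ| = 8.4, Q = (-28.55, 27.47). The perpendicularity gives QT at right angles to RQ, so QT runs at -94.00°; with |QT| = 13.3, T = (-29.47, 14.20). QT is perpendicular to TJ, so TJ runs at -4.000°; with |TJ| = 20.9, J = (-8.625, 12.74). ∠TJP = 60.8° gives JP at 115.2° from the x-axis; with |JP| = 28.5, P = (-20.76, 38.53). Then |VP| = |P − V| = 43.77.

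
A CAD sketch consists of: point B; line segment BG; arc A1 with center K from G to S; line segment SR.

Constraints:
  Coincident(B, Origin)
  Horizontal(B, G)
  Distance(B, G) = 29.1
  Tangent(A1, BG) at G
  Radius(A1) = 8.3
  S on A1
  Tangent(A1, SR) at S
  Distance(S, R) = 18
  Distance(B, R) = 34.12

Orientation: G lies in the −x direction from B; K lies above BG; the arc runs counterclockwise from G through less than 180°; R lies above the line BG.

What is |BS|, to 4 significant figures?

22.50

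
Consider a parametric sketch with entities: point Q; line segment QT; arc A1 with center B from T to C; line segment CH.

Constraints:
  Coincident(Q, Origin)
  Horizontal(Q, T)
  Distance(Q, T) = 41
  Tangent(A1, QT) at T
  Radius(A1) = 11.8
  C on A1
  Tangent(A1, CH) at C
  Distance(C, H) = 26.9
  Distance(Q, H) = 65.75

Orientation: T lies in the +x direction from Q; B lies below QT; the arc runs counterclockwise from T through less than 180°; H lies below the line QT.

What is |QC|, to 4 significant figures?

39.07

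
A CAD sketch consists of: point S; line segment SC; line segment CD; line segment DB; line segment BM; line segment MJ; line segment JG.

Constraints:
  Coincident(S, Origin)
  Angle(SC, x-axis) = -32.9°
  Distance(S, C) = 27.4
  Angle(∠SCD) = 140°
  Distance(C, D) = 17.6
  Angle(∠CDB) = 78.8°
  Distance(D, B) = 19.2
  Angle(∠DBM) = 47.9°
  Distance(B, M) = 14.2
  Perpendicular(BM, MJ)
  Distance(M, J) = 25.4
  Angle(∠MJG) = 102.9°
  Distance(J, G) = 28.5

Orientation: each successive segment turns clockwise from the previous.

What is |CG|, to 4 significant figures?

48.65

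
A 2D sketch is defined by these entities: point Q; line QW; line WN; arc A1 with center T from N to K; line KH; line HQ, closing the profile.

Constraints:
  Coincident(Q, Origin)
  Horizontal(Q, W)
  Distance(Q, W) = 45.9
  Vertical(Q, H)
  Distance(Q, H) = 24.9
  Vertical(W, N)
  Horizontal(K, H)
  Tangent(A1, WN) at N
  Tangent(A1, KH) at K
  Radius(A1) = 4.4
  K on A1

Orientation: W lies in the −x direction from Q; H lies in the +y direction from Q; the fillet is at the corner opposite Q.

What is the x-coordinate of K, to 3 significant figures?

-41.5

Q is at the origin; QW is horizontal with |QW| = 45.9 and W on the −x side, so W = (-45.9, 0.00). Q and H share the same x with |QH| = 24.9 and H on the +y side, so H = (0.00, 24.9). The virtual corner opposite Q is at (-45.9, 24.9). Tangency of A1 to WN means the radius TN is perpendicular to WN and A1 meets KH tangentially, so TK is at right angles to KH, with radius 4.4, so the center T sits 4.4 in from both sides at T = (-41.5, 20.5). That places the tangent points at N = (-45.9, 20.5) on WN and K = (-41.5, 24.9) on KH. So K.x = -41.5.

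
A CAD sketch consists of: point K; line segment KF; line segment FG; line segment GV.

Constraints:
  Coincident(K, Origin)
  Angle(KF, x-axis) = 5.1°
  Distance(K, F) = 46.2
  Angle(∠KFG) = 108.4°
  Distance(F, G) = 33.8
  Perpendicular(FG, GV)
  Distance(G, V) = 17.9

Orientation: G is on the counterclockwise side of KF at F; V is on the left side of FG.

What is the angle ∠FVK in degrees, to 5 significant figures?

56.101°

K is at the origin; KF runs at 5.1° with length 46.2, so F = 46.2·(cos 5.1°, sin 5.1°) = (46.017, 4.1069). ∠KFG = 108.4°, so FG runs at 5.1° + (180° − 108.4°) = 76.700° from the x-axis; with |FG| = 33.8, G = F + 33.8·(cos 76.700°, sin 76.700°) = (53.793, 37.000). FG ⟂ GV; with |GV| = 17.9 on the left of FG, V = G + 17.9·(-0.97318, 0.23005) = (36.373, 41.118). Then cos ∠FVK = VF·VK / (|VF||VK|), giving 56.101°.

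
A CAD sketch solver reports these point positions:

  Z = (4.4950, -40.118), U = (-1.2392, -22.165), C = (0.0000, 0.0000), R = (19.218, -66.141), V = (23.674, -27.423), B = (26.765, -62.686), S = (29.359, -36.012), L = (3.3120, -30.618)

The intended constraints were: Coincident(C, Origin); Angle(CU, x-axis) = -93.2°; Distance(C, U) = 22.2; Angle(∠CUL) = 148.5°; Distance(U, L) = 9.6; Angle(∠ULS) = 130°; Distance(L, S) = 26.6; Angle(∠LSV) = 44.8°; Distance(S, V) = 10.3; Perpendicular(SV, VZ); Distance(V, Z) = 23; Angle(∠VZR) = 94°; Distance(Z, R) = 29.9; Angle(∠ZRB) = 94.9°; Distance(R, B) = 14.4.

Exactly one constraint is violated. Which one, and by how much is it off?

Distance(R, B) = 14.4 — off by 6.10.

C = (0.00, 0.00) ✓; CU at -93.20° ✓; |CU| = 22.20 ✓; ∠CUL = 148.5° ✓; |UL| = 9.600 ✓; ∠ULS = 130.0° ✓; |LS| = 26.60 ✓; ∠LSV = 44.80° ✓; |SV| = 10.30 ✓; ∠(SV, VZ) = 90.00° ✓; |VZ| = 23.00 ✓; ∠VZR = 94.00° ✓; |ZR| = 29.90 ✓; ∠ZRB = 94.90° ✓; |RB| = 8.300 ✗.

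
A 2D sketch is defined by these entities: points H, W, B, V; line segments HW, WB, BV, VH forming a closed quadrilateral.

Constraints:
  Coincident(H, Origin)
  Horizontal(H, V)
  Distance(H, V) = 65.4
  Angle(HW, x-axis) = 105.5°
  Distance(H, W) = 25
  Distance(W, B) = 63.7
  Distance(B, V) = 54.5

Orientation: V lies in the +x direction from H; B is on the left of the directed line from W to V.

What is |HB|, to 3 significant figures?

72.7

H is at the origin; HV is horizontal with |HV| = 65.4 and V in +x, so V = (65.4, 0). HW runs at 105.5° with |HW| = 25.0, so W = (-6.68, 24.1). B is determined by |WB| = 63.7 and |BV| = 54.5 together: it lies at the intersection of circle(W, 63.7) and circle(V, 54.5). With |WV| = 76.0, the foot of the radical line on WV is 45.2 from W and the perpendicular offset is √(63.7² − 45.2²) = 44.9. Taking the left-of-WV solution: B = (50.4, 52.4).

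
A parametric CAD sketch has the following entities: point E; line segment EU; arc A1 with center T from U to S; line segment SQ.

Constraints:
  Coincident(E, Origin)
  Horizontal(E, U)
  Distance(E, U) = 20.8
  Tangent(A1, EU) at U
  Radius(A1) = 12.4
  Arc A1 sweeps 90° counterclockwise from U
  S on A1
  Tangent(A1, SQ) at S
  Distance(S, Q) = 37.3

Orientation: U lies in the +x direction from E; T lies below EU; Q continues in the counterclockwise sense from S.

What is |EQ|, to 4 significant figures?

50.40

E is at the origin; EU is horizontal with |EU| = 20.8 and U on the +x side, so U = (20.80, 0.000). A1 meets EU tangentially, so TU is at right angles to EU, so T = U + (0, -12.4) = (20.80, -12.40). On A1, U sits at bearing 90° from T; a 90° counterclockwise sweep puts S at bearing 180°, so S = T + 12.4·(cos 180°, sin 180°) = (8.400, -12.40). Since A1 is tangent to SQ there, TS ⟂ SQ, so SQ runs along (−sin 180°, cos 180°); with |SQ| = 37.3, Q = (8.400, -49.70). Then |EQ| = |Q − E| = 50.40.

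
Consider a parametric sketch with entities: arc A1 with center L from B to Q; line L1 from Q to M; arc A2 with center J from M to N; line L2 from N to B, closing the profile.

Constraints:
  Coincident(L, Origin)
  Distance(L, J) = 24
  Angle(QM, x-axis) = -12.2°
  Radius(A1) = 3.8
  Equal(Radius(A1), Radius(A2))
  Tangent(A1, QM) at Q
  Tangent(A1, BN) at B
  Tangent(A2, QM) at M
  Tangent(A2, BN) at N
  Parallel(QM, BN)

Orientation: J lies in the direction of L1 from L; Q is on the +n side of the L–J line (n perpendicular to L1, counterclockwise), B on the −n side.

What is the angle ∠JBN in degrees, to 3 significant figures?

9.00°

The slot axis is L1's direction at -12.2°, so u = (cos -12.2°, sin -12.2°) = (0.977, -0.211) and n = (−sin -12.2°, cos -12.2°) = (0.211, 0.977). L is at the origin and J lies 24.0 along u from L, so J = 24.0·u = (23.5, -5.07). Tangency of A1 to both parallel lines with radius 3.8 puts Q and B at L ± 3.8·n: Q = (0.803, 3.71), B = (-0.803, -3.71). Equal radii place M and N the same way about J: M = J + 3.8·n = (24.3, -1.36), N = J − 3.8·n = (22.7, -8.79). Then cos ∠JBN = BJ·BN / (|BJ||BN|), giving 9.00°.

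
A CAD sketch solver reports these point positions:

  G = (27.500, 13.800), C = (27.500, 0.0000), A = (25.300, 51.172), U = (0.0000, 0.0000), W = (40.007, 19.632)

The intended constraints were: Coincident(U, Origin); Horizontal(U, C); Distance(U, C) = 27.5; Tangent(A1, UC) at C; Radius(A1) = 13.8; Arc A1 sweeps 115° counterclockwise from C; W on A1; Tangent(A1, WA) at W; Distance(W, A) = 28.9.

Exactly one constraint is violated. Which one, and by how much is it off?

Distance(W, A) = 28.9 — off by 5.90.

U = (0.00, 0.00) ✓; U.y = 0.00, C.y = 0.00 ✓; |UC| = 27.50 ✓; ∠(GC, CU) = 90.00° ✓; |GC| = 13.80 ✓; bearing(G→W) − bearing(G→C) = 115.0° ✓; |GW| = 13.80 ✓; ∠(GW, WA) = 90.00° ✓; |WA| = 34.80 ✗.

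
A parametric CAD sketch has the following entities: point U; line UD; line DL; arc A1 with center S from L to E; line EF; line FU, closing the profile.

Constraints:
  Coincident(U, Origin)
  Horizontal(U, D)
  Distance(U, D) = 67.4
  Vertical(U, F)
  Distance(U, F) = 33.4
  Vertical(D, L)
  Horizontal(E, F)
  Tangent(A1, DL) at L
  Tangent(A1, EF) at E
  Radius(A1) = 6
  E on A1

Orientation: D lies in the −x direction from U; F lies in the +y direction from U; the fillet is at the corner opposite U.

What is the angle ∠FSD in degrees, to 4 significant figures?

107.9°

U and F share the same x with |UF| = 33.4 and F on the +y side, so F = (0.000, 33.40). The virtual corner opposite U is at (-67.40, 33.40). A1 meets DL tangentially, so SL is at right angles to DL and the tangent condition forces SE to be normal to EF, with radius 6.0, so the center S sits 6.0 in from both sides at S = (-61.40, 27.40). Then cos ∠FSD = SF·SD / (|SF||SD|), giving 107.9°.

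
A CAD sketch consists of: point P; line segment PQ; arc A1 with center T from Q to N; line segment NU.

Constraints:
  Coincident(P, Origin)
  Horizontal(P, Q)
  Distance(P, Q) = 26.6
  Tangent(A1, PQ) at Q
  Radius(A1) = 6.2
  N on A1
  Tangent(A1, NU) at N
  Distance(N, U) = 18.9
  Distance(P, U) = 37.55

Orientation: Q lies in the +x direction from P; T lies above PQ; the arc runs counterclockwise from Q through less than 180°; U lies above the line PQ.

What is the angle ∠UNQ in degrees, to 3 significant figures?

127°

P is at the origin; PQ is horizontal with |PQ| = 26.6 and Q on the +x side, so Q = (26.6, 0.00). A1 meets PQ tangentially, so TQ is at right angles to PQ, so T = Q + (0, 6.2) = (26.6, 6.20). Since TN ⟂ NU (tangency), |TU| = √(6.2² + 18.9²) = 19.9 regardless of where N sits on A1. So U lies on both circle(P, 37.55) and circle(T, 19.9); the above-PQ intersection is U = (27.0, 26.1). N is the foot of the tangent from U: N = (32.5, 8.01).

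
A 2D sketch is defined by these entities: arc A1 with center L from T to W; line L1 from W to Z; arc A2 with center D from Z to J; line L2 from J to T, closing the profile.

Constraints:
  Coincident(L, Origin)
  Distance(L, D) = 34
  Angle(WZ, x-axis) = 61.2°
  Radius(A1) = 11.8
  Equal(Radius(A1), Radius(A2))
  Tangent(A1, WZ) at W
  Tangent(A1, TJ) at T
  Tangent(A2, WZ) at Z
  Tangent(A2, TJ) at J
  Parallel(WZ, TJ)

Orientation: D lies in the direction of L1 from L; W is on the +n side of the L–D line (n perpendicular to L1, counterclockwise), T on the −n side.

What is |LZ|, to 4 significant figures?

35.99

Tangency of A1 to both parallel lines with radius 11.8 puts W and T at L ± 11.8·n: W = (-10.34, 5.685), T = (10.34, -5.685). Equal radii place Z and J the same way about D: Z = D + 11.8·n = (6.039, 35.48), J = D − 11.8·n = (26.72, 24.11). Then |LZ| = |Z − L| = 35.99.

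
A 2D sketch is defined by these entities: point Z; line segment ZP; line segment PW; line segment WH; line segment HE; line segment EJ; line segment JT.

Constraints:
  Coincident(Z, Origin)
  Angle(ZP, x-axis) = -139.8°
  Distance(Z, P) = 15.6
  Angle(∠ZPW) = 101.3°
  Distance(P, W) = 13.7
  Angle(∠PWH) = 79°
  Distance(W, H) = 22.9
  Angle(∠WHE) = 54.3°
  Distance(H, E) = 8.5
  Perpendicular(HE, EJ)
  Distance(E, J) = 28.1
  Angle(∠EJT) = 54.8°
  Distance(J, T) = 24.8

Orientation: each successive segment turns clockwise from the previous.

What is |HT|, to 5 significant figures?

18.138

Z is at the origin; ZP runs at -139.8° with length 15.6, so P = (-11.915, -10.069). ∠ZPW = 101.3° gives PW at 141.50° from the x-axis; with |PW| = 13.7, W = (-22.637, -1.5407). ∠PWH = 79.0° gives WH at 40.500° from the x-axis; with |WH| = 22.9, H = (-5.2237, 13.332). ∠WHE = 54.3° gives HE at -85.200° from the x-axis; with |HE| = 8.5, E = (-4.5124, 4.8615). The perpendicularity gives EJ at right angles to HE, so EJ runs at -175.20°; with |EJ| = 28.1, J = (-32.514, 2.5101). ∠EJT = 54.8° gives JT at 59.600° from the x-axis; with |JT| = 24.8, T = (-19.964, 23.900). Then |HT| = |T − H| = 18.138.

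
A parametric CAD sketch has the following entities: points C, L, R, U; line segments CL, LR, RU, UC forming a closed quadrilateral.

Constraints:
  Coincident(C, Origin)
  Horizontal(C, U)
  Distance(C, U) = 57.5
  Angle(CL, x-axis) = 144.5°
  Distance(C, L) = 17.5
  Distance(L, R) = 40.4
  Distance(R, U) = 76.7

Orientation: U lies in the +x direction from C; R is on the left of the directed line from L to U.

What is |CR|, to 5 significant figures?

48.642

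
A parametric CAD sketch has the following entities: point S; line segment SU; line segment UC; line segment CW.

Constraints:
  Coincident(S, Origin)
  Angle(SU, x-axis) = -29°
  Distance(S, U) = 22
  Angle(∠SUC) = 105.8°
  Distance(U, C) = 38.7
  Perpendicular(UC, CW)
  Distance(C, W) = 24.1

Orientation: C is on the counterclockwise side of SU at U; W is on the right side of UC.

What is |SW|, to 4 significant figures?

63.61

S is at the origin; SU runs at -29.0° with length 22.0, so U = 22.0·(cos -29.0°, sin -29.0°) = (19.24, -10.67). ∠SUC = 105.8°, so UC runs at -29.0° + (180° − 105.8°) = 45.20° from the x-axis; with |UC| = 38.7, C = U + 38.7·(cos 45.20°, sin 45.20°) = (46.51, 16.79). UC ⟂ CW; with |CW| = 24.1 on the right of UC, W = C + 24.1·(0.7096, -0.7046) = (63.61, -0.1871). Then |SW| = |W − S| = 63.61.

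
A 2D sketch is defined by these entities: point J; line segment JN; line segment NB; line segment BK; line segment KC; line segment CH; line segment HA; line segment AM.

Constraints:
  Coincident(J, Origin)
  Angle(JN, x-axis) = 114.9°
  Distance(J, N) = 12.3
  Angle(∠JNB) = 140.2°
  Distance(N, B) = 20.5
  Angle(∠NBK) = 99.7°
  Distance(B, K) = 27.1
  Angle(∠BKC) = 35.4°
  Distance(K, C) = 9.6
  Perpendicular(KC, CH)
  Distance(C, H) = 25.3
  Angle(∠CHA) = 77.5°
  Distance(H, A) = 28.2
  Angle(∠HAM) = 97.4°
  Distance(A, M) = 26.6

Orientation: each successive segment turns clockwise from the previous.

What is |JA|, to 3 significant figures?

63.3

The perpendicularity gives CH at right angles to KC, so CH runs at 120°; with |CH| = 25.3, H = (6.06, 45.5). ∠CHA = 77.5° gives HA at 17.7° from the x-axis; with |HA| = 28.2, A = (32.9, 54.1). Then |JA| = |A − J| = 63.3.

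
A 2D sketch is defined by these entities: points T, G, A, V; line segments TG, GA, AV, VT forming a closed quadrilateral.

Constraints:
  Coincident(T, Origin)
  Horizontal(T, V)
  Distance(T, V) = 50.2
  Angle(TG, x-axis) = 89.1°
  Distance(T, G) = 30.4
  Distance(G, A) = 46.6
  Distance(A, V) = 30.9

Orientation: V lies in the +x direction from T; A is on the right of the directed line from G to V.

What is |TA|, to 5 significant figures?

24.183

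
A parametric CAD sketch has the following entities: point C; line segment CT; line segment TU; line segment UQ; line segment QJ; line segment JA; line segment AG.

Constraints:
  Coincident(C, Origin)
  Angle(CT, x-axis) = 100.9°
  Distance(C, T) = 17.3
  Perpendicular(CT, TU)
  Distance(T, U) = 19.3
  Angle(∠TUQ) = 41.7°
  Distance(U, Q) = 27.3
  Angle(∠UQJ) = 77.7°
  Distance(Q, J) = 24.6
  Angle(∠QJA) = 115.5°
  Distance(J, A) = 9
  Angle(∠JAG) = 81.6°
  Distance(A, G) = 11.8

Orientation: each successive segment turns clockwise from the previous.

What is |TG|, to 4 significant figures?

2.577

C is at the origin; CT runs at 100.9° with length 17.3, so T = (-3.271, 16.99). CT ⟂ TU, so TU runs at 10.90°; with |TU| = 19.3, U = (15.68, 20.64). ∠TUQ = 41.7° gives UQ at -127.4° from the x-axis; with |UQ| = 27.3, Q = (-0.9009, -1.050). ∠UQJ = 77.7° gives QJ at 130.3° from the x-axis; with |QJ| = 24.6, J = (-16.81, 17.71). ∠QJA = 115.5° gives JA at 65.80° from the x-axis; with |JA| = 9.0, A = (-13.12, 25.92). ∠JAG = 81.6° gives AG at -32.60° from the x-axis; with |AG| = 11.8, G = (-3.182, 19.56). Then |TG| = |G − T| = 2.577.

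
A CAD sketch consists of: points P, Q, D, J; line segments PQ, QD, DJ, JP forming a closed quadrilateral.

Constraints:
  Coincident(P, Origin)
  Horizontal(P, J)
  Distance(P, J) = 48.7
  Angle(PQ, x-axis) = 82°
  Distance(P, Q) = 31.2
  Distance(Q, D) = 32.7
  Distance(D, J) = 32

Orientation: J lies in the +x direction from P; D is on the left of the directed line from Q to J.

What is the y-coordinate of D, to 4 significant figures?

29.79

Checks: |PJ| = 48.70 ✓; |PQ| = 31.20 ✓; |QD| = 32.70 ✓; |DJ| = 32.00 ✓.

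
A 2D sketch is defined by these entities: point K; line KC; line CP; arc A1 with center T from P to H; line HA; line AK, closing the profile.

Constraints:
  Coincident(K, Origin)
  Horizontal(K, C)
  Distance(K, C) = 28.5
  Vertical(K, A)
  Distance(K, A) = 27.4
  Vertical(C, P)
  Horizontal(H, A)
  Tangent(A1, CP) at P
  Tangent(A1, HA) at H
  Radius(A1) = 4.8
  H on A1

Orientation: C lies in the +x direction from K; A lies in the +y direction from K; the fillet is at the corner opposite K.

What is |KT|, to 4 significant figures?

32.75

K is at the origin; K and C share the same y with |KC| = 28.5 and C on the +x side, so C = (28.50, 0.000). K and A share the same x with |KA| = 27.4 and A on the +y side, so A = (0.000, 27.40). The virtual corner opposite K is at (28.50, 27.40). A1 meets CP tangentially, so TP is at right angles to CP and A1 meets HA tangentially, so TH is at right angles to HA, with radius 4.8, so the center T sits 4.8 in from both sides at T = (23.70, 22.60). Then |KT| = |T − K| = 32.75.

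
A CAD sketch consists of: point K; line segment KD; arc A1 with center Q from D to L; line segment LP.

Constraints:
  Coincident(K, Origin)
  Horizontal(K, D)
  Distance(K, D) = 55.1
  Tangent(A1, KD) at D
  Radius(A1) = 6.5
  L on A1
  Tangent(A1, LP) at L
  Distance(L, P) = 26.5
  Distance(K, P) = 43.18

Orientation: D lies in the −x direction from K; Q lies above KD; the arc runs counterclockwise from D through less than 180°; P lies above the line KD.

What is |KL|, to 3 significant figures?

49.8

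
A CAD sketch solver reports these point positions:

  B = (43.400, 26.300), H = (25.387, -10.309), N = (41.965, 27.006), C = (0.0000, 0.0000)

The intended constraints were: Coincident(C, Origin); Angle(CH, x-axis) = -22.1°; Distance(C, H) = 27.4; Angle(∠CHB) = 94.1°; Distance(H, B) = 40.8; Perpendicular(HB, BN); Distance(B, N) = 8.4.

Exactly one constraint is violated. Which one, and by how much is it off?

Distance(B, N) = 8.4 — off by 6.80.

C = (0.00, 0.00) ✓; CH at -22.10° ✓; |CH| = 27.40 ✓; ∠CHB = 94.10° ✓; |HB| = 40.80 ✓; ∠(HB, BN) = 90.00° ✓; |BN| = 1.599 ✗.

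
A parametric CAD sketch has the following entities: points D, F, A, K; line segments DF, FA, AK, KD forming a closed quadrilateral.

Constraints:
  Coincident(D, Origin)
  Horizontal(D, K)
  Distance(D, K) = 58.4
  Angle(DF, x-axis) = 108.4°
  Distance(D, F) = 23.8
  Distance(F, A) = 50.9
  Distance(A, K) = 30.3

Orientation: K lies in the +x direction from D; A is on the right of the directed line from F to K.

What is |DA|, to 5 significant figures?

32.429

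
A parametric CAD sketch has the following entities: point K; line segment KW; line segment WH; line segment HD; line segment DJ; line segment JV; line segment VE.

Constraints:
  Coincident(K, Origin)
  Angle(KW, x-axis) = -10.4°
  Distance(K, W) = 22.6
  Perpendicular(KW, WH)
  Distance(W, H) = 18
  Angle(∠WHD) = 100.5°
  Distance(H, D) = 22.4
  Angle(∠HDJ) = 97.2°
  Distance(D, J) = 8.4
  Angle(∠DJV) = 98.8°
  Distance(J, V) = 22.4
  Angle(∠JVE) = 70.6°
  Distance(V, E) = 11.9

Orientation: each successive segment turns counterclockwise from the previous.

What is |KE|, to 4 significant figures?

25.19

K is at the origin; KW runs at -10.4° with length 22.6, so W = (22.23, -4.080). KW ⟂ WH, so WH runs at 79.60°; with |WH| = 18.0, H = (25.48, 13.62). ∠WHD = 100.5° gives HD at 159.1° from the x-axis; with |HD| = 22.4, D = (4.552, 21.62). ∠HDJ = 97.2° gives DJ at -118.1° from the x-axis; with |DJ| = 8.4, J = (0.5954, 14.21). ∠DJV = 98.8° gives JV at -36.90° from the x-axis; with |JV| = 22.4, V = (18.51, 0.7562). ∠JVE = 70.6° gives VE at 72.50° from the x-axis; with |VE| = 11.9, E = (22.09, 12.11). Then |KE| = |E − K| = 25.19.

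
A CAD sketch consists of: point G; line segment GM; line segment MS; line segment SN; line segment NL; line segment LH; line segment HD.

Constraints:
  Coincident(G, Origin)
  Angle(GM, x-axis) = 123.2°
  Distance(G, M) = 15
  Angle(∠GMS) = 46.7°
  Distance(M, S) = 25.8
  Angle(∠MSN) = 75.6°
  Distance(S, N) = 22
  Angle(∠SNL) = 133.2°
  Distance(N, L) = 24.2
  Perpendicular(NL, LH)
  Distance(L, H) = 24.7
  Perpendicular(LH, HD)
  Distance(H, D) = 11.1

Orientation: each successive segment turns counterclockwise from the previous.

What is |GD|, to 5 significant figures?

14.223

G is at the origin; GM runs at 123.2° with length 15.0, so M = (-8.2134, 12.551). ∠GMS = 46.7° gives MS at -103.50° from the x-axis; with |MS| = 25.8, S = (-14.236, -12.536). ∠MSN = 75.6° gives SN at 0.90000° from the x-axis; with |SN| = 22.0, N = (7.7609, -12.190). ∠SNL = 133.2° gives NL at 47.700° from the x-axis; with |NL| = 24.2, L = (24.048, 5.7090). NL is perpendicular to LH, so LH runs at 137.70°; with |LH| = 24.7, H = (5.7790, 22.332). LH is perpendicular to HD, so HD runs at -132.30°; with |HD| = 11.1, D = (-1.6915, 14.122). Then |GD| = |D − G| = 14.223.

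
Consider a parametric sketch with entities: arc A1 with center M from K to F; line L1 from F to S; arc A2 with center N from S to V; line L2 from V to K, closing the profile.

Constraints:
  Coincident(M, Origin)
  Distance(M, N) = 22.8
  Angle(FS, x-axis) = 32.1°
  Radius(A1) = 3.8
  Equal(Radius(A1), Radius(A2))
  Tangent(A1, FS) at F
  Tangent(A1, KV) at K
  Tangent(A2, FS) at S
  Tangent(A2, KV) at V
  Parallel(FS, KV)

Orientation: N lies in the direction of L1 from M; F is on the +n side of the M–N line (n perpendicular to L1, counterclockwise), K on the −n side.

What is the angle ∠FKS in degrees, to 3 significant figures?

71.6°

The slot axis is L1's direction at 32.1°, so u = (cos 32.1°, sin 32.1°) = (0.847, 0.531) and n = (−sin 32.1°, cos 32.1°) = (-0.531, 0.847). M is at the origin and N lies 22.8 along u from M, so N = 22.8·u = (19.3, 12.1). Tangency of A1 to both parallel lines with radius 3.8 puts F and K at M ± 3.8·n: F = (-2.02, 3.22), K = (2.02, -3.22). Equal radii place S and V the same way about N: S = N + 3.8·n = (17.3, 15.3), V = N − 3.8·n = (21.3, 8.90). Then cos ∠FKS = KF·KS / (|KF||KS|), giving 71.6°.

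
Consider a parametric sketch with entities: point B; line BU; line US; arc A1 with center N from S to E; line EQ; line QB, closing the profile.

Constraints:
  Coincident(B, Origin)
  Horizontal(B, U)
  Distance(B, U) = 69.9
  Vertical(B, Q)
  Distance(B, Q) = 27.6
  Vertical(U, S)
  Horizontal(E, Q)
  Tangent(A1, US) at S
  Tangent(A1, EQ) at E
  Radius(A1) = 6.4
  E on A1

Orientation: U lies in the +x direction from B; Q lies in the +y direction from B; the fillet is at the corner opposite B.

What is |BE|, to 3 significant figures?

69.2

B is at the origin; B and U share the same y with |BU| = 69.9 and U on the +x side, so U = (69.9, 0.00). B and Q share the same x with |BQ| = 27.6 and Q on the +y side, so Q = (0.00, 27.6). The virtual corner opposite B is at (69.9, 27.6). Tangency of A1 to US means the radius NS is perpendicular to US and A1 meets EQ tangentially, so NE is at right angles to EQ, with radius 6.4, so the center N sits 6.4 in from both sides at N = (63.5, 21.2). That places the tangent points at S = (69.9, 21.2) on US and E = (63.5, 27.6) on EQ. Then |BE| = |E − B| = 69.2.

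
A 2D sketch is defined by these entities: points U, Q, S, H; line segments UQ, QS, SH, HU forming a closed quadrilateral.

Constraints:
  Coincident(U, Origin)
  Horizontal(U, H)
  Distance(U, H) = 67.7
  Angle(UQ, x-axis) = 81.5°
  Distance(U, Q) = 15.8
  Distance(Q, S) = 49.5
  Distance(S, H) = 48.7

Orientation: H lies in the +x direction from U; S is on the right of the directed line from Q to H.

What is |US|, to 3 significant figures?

38.5

Checks: |QS| = 49.50 ✓; |SH| = 48.70 ✓.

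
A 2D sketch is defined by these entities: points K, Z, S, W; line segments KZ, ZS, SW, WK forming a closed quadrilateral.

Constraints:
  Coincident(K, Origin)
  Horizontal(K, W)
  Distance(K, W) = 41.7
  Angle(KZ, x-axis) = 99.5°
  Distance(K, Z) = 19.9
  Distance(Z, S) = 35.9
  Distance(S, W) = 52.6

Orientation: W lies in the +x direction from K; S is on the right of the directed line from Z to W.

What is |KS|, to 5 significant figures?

18.002

Checks: |ZS| = 35.90 ✓; |SW| = 52.60 ✓.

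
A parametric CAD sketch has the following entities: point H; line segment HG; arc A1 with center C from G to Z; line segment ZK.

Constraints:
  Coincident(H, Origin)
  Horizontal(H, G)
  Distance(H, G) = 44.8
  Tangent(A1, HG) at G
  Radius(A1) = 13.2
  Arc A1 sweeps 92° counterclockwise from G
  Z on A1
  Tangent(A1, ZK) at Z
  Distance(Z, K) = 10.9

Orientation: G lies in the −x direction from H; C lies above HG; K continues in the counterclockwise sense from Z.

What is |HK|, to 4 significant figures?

40.33

On A1, G sits at bearing -90° from C; a 92° counterclockwise sweep puts Z at bearing 2°, so Z = C + 13.2·(cos 2°, sin 2°) = (-31.61, 13.66). The tangent condition forces CZ to be normal to ZK, so ZK runs along (−sin 2°, cos 2°); with |ZK| = 10.9, K = (-31.99, 24.55). Then |HK| = |K − H| = 40.33.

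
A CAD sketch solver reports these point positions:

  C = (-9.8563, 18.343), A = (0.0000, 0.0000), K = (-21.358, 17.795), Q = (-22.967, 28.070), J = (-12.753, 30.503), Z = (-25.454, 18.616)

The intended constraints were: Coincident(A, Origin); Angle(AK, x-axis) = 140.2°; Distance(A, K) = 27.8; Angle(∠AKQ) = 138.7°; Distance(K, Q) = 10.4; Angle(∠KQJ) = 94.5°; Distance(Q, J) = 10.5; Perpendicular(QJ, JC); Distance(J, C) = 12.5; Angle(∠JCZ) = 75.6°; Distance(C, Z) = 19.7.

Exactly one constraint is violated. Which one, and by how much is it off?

Distance(C, Z) = 19.7 — off by 4.10.

A = (0.00, 0.00) ✓; AK at 140.2° ✓; |AK| = 27.80 ✓; ∠AKQ = 138.7° ✓; |KQ| = 10.40 ✓; ∠KQJ = 94.50° ✓; |QJ| = 10.50 ✓; ∠(QJ, JC) = 90.00° ✓; |JC| = 12.50 ✓; ∠JCZ = 75.60° ✓; |CZ| = 15.60 ✗.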